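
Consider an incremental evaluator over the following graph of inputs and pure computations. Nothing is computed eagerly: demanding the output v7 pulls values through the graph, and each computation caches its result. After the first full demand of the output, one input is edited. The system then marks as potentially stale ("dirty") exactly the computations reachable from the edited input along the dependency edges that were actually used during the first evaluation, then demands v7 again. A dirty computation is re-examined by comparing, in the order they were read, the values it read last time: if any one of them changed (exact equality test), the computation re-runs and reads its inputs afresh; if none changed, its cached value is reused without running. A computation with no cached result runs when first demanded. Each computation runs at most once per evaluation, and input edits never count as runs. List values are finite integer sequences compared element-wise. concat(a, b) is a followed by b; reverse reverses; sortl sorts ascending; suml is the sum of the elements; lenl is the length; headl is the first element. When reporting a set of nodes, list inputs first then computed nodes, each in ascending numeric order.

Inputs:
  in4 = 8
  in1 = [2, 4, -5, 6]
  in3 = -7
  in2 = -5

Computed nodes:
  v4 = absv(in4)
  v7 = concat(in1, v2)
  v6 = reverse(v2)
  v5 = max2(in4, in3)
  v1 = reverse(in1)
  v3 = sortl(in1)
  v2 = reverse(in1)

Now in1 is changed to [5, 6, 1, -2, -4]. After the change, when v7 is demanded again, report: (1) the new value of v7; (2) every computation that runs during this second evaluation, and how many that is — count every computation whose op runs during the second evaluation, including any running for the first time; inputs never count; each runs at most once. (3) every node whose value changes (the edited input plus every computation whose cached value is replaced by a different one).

Initial pass — values computed on the first demand:
  v2 = reverse([2, 4, -5, 6]) = [6, -5, 4, 2]
  v7 = concat([2, 4, -5, 6], [6, -5, 4, 2]) = [2, 4, -5, 6, 6, -5, 4, 2]

Second demand — change propagation:
  v2: re-runs because in1 [2, 4, -5, 6]->[5, 6, 1, -2, -4]; new result [-4, -2, 1, 6, 5].
  v7: re-runs because in1 [2, 4, -5, 6]->[5, 6, 1, -2, -4]; v2 [6, -5, 4, 2]->[-4, -2, 1, 6, 5]; new result [5, 6, 1, -2, -4, -4, -2, 1, 6, 5].

v7 now evaluates to [5, 6, 1, -2, -4, -4, -2, 1, 6, 5].
Run set: v2, v7 (2 run).
Changed values: in1, v2, v7.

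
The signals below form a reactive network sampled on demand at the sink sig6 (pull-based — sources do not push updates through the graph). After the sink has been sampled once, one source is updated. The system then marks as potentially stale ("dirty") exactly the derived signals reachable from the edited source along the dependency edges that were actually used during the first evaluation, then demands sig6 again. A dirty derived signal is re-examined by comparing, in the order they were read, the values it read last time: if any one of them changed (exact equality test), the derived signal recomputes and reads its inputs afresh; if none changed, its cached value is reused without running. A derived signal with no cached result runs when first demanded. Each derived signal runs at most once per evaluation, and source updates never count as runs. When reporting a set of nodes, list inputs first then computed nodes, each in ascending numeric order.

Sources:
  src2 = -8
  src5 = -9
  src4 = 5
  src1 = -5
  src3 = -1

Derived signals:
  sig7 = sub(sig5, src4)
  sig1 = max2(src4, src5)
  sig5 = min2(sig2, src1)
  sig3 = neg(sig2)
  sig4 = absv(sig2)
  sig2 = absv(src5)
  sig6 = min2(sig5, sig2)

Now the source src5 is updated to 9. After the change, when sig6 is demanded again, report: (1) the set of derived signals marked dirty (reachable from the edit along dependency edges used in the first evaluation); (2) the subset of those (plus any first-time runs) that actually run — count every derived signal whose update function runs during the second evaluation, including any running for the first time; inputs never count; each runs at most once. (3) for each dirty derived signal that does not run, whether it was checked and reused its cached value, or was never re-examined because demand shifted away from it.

Initial pass — values computed on the first demand:
  sig2 = absv(-9) = 9
  sig5 = min2(9, -5) = -5
  sig6 = min2(-5, 9) = -5

Second demand — change propagation:
  sig2: re-runs because src5 -9->9; new result 9 (unchanged).
  sig5: re-examined; everything it read last time is the same (sig2 unchanged, src1 unchanged) — cache -5 kept, no run.
  sig6: re-examined; everything it read last time is the same (sig5 unchanged, sig2 unchanged) — cache -5 kept, no run.

The important point: sig2 recomputes to an identical value, and the output ends up unchanged.

Dirty set: sig2, sig5, sig6.
Run set: sig2 (1 run).
Re-examined without running (cache reused): sig5, sig6.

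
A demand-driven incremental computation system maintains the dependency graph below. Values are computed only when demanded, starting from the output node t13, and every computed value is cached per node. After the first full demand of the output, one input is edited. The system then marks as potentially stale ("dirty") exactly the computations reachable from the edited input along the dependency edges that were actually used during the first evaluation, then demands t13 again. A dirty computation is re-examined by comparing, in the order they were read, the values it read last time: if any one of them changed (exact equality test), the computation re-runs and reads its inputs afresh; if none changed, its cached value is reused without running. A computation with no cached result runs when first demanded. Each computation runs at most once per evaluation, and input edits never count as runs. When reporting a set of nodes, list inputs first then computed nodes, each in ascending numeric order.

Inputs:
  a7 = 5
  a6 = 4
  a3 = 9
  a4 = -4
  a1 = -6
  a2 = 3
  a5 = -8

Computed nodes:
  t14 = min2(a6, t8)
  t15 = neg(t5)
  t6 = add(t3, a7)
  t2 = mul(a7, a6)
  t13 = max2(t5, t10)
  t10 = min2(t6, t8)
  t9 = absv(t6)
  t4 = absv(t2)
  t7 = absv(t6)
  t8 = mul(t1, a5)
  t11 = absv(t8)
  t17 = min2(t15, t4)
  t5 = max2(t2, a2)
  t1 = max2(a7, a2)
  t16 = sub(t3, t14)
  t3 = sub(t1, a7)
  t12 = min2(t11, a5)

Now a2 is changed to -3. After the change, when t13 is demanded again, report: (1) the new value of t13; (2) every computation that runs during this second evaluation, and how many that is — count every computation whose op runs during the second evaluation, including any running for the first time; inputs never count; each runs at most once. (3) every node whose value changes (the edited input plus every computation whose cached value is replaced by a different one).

First evaluation (everything demanded from the output):
  t1 = max2(5, 3) = 5
  t2 = mul(5, 4) = 20
  t3 = sub(5, 5) = 0
  t5 = max2(20, 3) = 20
  t6 = add(0, 5) = 5
  t8 = mul(5, -8) = -40
  t10 = min2(5, -40) = -40
  t13 = max2(20, -40) = 20

Propagation after the edit:
  t1: runs — a2 3->-3; result 5 (same value as before).
  t3: checked — values it read are unchanged (t1 unchanged, a7 unchanged); reused cached 0 without running.
  t5: runs — a2 3->-3; result 20 (same value as before).
  t6: checked — values it read are unchanged (t3 unchanged, a7 unchanged); reused cached 5 without running.
  t8: checked — values it read are unchanged (t1 unchanged, a5 unchanged); reused cached -40 without running.
  t10: checked — values it read are unchanged (t6 unchanged, t8 unchanged); reused cached -40 without running.
  t13: checked — values it read are unchanged (t5 unchanged, t10 unchanged); reused cached 20 without running.

Key observation: the cutoff stops propagation at t3 — its inputs' values are unchanged, so it reuses its cache.

New value of t13: 20.
Computations that run: t1, t5 — 2 in total.
Values that change: a2.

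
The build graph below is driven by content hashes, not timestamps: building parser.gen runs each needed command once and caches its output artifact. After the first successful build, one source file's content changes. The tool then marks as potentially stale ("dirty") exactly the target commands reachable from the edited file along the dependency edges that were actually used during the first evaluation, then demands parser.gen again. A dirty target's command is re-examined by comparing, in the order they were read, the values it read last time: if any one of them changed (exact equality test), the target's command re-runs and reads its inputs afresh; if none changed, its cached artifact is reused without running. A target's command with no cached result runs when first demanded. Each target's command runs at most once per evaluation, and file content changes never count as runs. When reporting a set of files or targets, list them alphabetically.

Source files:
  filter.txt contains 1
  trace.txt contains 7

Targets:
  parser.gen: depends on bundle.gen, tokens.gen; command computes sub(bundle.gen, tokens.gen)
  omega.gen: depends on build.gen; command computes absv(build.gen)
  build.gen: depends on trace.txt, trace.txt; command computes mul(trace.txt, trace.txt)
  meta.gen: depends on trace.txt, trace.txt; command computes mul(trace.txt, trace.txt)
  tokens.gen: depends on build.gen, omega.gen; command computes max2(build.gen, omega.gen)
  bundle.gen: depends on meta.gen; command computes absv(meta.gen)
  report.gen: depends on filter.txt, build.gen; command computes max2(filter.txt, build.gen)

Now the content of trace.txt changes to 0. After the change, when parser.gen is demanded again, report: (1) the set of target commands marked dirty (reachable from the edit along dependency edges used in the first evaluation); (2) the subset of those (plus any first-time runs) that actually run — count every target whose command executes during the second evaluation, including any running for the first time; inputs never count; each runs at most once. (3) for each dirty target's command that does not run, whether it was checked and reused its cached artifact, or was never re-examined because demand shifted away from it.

Dirty set: build.gen, bundle.gen, meta.gen, omega.gen, parser.gen, tokens.gen.
Run set: build.gen, bundle.gen, meta.gen, omega.gen, parser.gen, tokens.gen (6 run).
All dirty target commands ended up running.

Initial pass — values computed on the first demand:
  build.gen = mul(7, 7) = 49
  meta.gen = mul(7, 7) = 49
  bundle.gen = absv(49) = 49
  omega.gen = absv(49) = 49
  tokens.gen = max2(49, 49) = 49
  parser.gen = sub(49, 49) = 0

Second demand — change propagation:
  build.gen: re-runs because trace.txt 7->0; trace.txt 7->0; new result 0.
  meta.gen: re-runs because trace.txt 7->0; trace.txt 7->0; new result 0.
  bundle.gen: re-runs because meta.gen 49->0; new result 0.
  omega.gen: re-runs because build.gen 49->0; new result 0.
  tokens.gen: re-runs because build.gen 49->0; omega.gen 49->0; new result 0.
  parser.gen: re-runs because bundle.gen 49->0; tokens.gen 49->0; new result 0 (unchanged).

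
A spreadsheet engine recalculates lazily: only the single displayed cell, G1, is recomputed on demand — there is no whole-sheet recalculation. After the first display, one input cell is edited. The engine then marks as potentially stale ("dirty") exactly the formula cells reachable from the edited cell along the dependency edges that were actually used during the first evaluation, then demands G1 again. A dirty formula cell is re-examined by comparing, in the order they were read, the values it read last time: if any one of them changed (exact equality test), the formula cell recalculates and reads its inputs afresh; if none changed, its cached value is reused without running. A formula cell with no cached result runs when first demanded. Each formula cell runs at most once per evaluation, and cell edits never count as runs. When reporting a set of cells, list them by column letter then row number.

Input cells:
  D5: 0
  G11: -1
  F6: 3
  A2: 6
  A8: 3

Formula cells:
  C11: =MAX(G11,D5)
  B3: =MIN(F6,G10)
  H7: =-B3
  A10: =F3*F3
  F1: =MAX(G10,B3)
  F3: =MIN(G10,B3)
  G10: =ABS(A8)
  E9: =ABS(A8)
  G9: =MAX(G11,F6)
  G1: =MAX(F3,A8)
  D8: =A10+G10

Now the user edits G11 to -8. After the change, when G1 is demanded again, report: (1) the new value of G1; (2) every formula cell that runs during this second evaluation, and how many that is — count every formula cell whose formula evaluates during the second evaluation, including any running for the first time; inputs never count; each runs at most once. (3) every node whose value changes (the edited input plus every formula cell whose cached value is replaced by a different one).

First evaluation (everything demanded from the output):
  G10 = ABS(3) = 3
  B3 = MIN(3, 3) = 3
  F3 = MIN(3, 3) = 3
  G1 = MAX(3, 3) = 3

Propagation after the edit:
  G11 feeds no computation that the output demands — nothing is marked dirty and nothing runs.

Key observation: G11 is never demanded by the output, so the edit triggers no recomputation at all.

New value of G1: 3.
Formula cells that run: none — 0 in total.
Values that change: G11.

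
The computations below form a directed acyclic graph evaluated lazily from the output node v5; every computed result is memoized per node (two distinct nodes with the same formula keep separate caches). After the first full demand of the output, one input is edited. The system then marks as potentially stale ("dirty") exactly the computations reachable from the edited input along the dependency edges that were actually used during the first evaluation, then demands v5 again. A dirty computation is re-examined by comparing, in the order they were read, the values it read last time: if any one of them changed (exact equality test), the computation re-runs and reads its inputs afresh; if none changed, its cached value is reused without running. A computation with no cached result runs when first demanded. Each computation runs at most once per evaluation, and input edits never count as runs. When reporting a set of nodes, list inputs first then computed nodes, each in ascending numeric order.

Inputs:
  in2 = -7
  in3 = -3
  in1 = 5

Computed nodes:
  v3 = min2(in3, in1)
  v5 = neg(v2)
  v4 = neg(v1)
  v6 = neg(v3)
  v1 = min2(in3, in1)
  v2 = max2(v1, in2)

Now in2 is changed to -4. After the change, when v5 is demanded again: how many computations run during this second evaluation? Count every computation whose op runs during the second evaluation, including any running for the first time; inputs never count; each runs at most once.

1 computations run: v2.
Note the absorption at v2: it re-runs yet its value is the same, leaving the output's value untouched.

First demand of the output computes:
  v1 = min2(-3, 5) = -3
  v2 = max2(-3, -7) = -3
  v5 = neg(-3) = 3

After the edit, cleaning proceeds:
  v2: a read changed (in2 -7->-4) — executes, giving -3 — identical to its old value.
  v5: dirty, but its reads are unchanged (v2 unchanged); cached 3 stands.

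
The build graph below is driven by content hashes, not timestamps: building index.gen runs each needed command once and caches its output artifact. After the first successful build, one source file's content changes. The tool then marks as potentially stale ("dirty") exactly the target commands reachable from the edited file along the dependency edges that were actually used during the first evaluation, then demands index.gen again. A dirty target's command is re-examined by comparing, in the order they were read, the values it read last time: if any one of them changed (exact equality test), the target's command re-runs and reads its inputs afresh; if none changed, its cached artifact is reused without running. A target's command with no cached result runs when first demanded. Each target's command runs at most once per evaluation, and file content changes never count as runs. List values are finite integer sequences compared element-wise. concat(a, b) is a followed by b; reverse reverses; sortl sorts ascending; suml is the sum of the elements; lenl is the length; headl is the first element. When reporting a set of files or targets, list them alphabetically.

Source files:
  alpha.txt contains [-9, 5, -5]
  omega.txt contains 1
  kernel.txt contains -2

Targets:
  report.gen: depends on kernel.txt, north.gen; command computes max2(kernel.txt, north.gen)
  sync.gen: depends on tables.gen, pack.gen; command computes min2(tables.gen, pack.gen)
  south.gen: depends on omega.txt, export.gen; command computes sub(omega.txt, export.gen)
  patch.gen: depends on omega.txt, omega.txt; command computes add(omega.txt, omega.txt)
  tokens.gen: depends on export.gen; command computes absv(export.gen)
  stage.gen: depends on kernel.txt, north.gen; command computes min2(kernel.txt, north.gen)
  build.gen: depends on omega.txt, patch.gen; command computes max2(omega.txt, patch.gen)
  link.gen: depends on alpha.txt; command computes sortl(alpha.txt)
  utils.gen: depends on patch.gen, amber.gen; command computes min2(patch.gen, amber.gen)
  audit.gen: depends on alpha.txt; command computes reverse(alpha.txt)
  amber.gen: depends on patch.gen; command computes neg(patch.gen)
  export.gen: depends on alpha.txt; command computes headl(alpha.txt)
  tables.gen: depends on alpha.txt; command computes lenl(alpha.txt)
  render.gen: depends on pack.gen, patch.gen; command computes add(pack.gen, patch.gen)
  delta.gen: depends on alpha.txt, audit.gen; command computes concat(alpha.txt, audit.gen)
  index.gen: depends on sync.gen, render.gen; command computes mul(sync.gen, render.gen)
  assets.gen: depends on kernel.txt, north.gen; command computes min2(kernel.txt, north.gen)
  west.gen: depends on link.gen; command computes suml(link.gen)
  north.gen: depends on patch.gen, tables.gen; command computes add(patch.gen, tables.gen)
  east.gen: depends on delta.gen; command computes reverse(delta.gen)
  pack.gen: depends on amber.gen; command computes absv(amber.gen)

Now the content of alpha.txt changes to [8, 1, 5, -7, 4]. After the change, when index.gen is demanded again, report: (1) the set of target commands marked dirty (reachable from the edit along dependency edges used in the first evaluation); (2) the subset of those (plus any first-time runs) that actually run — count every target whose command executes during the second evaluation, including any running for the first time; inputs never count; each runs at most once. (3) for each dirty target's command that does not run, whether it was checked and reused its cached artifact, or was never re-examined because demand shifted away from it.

Dirty set: index.gen, sync.gen, tables.gen.
Run set: sync.gen, tables.gen (2 run).
Re-examined without running (cache reused): index.gen.
The important point: sync.gen recomputes to an identical value, and the output ends up unchanged.

Initial pass — values computed on the first demand:
  patch.gen = add(1, 1) = 2
  amber.gen = neg(2) = -2
  pack.gen = absv(-2) = 2
  render.gen = add(2, 2) = 4
  tables.gen = lenl([-9, 5, -5]) = 3
  sync.gen = min2(3, 2) = 2
  index.gen = mul(2, 4) = 8

Second demand — change propagation:
  tables.gen: re-runs because alpha.txt [-9, 5, -5]->[8, 1, 5, -7, 4]; new result 5.
  sync.gen: re-runs because tables.gen 3->5; new result 2 (unchanged).
  index.gen: re-examined; everything it read last time is the same (sync.gen unchanged, render.gen unchanged) — cache 8 kept, no run.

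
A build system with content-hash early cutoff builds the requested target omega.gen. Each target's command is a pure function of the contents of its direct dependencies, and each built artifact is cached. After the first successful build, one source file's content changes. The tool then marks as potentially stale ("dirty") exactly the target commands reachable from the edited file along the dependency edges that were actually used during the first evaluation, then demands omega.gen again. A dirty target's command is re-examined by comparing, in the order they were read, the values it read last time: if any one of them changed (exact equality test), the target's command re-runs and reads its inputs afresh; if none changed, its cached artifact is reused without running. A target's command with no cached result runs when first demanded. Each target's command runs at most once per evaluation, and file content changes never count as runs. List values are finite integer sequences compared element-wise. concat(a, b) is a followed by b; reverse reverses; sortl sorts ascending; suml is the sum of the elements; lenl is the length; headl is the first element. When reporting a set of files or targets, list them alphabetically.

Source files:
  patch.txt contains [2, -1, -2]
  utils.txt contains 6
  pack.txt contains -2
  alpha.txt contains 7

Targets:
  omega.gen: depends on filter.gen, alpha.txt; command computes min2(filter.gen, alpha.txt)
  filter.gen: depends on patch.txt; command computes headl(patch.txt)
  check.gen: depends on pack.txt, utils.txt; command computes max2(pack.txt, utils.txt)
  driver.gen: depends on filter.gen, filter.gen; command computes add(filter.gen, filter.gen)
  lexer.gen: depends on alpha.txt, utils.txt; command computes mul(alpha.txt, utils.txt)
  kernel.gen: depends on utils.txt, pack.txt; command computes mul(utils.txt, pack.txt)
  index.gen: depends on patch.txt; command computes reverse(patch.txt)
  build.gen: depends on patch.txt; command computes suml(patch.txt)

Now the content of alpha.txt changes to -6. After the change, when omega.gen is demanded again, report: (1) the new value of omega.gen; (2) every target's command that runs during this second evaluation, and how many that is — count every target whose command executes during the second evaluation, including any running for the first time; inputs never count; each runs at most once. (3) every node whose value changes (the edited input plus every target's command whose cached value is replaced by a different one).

First evaluation (everything demanded from the output):
  filter.gen = headl([2, -1, -2]) = 2
  omega.gen = min2(2, 7) = 2

Propagation after the edit:
  omega.gen: runs — alpha.txt 7->-6; result -6.

New value of omega.gen: -6.
Target commands that run: omega.gen — 1 in total.
Values that change: alpha.txt, omega.gen.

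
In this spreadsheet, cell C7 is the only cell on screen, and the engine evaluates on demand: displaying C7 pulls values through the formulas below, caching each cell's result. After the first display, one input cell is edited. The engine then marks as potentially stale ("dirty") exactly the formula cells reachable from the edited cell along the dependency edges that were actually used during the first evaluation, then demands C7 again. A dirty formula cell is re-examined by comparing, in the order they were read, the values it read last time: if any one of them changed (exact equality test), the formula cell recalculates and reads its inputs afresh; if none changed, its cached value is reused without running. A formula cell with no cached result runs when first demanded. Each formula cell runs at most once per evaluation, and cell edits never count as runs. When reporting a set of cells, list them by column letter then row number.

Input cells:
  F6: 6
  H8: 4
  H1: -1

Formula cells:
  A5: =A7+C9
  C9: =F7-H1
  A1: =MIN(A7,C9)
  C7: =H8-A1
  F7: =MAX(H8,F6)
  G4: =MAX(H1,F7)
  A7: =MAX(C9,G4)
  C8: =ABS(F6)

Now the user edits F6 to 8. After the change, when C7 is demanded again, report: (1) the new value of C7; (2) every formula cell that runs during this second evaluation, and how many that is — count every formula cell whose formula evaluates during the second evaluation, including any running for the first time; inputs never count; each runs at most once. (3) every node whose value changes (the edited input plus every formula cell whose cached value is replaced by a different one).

C7 now evaluates to -5.
Run set: A1, A7, C7, C9, F7, G4 (6 run).
Changed values: A1, A7, C7, C9, F6, F7, G4.

Initial pass — values computed on the first demand:
  F7 = MAX(4, 6) = 6
  C9 = 6 - -1 = 7
  G4 = MAX(-1, 6) = 6
  A7 = MAX(7, 6) = 7
  A1 = MIN(7, 7) = 7
  C7 = 4 - 7 = -3

Second demand — change propagation:
  F7: re-runs because F6 6->8; new result 8.
  C9: re-runs because F7 6->8; new result 9.
  G4: re-runs because F7 6->8; new result 8.
  A7: re-runs because C9 7->9; G4 6->8; new result 9.
  A1: re-runs because A7 7->9; C9 7->9; new result 9.
  C7: re-runs because A1 7->9; new result -5.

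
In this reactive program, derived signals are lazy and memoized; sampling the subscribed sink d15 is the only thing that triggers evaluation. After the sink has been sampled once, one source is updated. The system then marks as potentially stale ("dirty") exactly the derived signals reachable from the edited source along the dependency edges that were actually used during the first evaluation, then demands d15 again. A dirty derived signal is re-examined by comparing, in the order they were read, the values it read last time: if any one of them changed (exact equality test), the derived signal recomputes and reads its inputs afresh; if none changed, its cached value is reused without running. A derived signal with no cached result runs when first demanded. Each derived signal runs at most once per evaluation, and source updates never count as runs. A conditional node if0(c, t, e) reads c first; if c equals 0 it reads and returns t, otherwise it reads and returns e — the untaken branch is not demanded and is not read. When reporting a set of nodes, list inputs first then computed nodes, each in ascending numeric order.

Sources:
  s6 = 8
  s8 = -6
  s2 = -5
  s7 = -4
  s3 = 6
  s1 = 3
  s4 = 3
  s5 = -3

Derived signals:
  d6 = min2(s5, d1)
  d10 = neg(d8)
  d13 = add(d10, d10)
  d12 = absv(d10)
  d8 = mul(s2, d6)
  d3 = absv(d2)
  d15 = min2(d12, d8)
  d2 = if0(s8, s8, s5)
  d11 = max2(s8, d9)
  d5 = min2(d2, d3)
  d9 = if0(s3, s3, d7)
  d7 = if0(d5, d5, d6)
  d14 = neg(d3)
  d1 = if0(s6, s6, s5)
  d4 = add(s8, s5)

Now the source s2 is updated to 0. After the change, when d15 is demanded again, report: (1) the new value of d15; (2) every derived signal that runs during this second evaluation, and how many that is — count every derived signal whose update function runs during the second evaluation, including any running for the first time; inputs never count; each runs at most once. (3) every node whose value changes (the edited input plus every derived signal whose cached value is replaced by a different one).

First demand of the output computes:
  d1 = if0(s6=8 -> else branch s5) = -3
  d6 = min2(-3, -3) = -3
  d8 = mul(-5, -3) = 15
  d10 = neg(15) = -15
  d12 = absv(-15) = 15
  d15 = min2(15, 15) = 15

After the edit, cleaning proceeds:
  d8: a read changed (s2 -5->0) — executes, giving 0.
  d10: a read changed (d8 15->0) — executes, giving 0.
  d12: a read changed (d10 -15->0) — executes, giving 0.
  d15: a read changed (d12 15->0; d8 15->0) — executes, giving 0.

Demanding d15 again yields 0.
4 derived signals run: d8, d10, d12, d15.
The nodes whose values change: s2, d8, d10, d12, d15.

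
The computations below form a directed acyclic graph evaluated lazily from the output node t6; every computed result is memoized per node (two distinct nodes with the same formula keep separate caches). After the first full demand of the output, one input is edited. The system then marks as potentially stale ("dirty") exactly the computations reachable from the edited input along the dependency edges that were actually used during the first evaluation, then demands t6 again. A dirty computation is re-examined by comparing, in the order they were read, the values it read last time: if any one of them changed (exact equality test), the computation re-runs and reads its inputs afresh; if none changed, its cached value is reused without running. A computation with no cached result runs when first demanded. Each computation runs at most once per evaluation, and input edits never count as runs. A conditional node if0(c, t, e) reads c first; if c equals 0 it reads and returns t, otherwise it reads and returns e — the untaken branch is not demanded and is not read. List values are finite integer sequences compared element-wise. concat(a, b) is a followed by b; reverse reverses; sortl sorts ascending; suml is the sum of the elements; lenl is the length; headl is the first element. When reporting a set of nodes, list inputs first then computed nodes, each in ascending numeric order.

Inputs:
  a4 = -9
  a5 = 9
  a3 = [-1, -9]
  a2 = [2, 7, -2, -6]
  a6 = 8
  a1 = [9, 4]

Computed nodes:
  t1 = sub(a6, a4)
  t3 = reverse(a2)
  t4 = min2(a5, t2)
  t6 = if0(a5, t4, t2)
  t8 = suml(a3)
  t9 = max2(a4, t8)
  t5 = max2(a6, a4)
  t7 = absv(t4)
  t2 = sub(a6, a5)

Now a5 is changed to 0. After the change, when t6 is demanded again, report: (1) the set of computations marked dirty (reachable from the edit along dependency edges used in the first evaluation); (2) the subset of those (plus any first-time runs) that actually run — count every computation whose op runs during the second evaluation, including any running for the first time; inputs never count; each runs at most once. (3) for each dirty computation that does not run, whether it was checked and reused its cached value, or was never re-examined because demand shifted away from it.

The edit dirties: t2, t6.
3 computations run: t2, t4, t6.
No dirty computation escaped a run.
Note the branch switch — t4 had no cache and runs now for the first time.

First demand of the output computes:
  t2 = sub(8, 9) = -1
  t6 = if0(a5=9 -> else branch t2) = -1

After the edit, cleaning proceeds:
  t2: a read changed (a5 9->0) — executes, giving 8.
  t4: had never run; runs now, result 0.
  t6: a read changed (a5 9->0; t2 -1->8) — executes, giving 0.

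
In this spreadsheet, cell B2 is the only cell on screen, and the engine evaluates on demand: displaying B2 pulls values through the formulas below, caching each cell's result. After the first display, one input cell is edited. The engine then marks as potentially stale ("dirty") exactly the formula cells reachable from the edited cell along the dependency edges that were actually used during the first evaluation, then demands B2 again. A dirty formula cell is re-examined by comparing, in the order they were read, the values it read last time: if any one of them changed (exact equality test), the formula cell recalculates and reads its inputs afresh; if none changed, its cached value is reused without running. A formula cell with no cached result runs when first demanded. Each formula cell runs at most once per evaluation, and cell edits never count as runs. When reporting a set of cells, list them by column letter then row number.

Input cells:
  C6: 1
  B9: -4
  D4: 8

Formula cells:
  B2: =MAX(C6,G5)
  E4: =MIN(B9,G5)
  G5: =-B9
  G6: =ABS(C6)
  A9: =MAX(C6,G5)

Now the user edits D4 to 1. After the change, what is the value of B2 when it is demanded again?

Initial pass — values computed on the first demand:
  G5 = -(-4) = 4
  B2 = MAX(1, 4) = 4

Second demand — change propagation:
  no demanded computation ever read D4, so the edit dirties nothing and nothing runs.

The important point: nothing the output needs ever reads D4, so the edit is invisible to it.

B2 now evaluates to 4.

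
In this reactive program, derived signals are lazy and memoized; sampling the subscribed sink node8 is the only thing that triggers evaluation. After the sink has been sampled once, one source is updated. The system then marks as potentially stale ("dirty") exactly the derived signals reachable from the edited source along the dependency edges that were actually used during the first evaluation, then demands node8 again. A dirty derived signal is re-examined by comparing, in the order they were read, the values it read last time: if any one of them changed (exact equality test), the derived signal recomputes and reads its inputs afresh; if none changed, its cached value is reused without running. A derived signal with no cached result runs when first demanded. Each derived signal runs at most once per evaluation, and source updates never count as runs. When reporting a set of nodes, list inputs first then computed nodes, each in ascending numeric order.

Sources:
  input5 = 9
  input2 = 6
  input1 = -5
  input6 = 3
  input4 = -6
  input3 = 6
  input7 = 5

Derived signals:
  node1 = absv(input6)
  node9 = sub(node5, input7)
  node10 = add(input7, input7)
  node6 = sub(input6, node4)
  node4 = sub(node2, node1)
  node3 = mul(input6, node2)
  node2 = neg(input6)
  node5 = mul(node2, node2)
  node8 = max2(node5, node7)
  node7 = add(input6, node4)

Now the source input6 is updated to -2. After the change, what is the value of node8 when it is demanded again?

Demanding node8 again yields 4.

First demand of the output computes:
  node1 = absv(3) = 3
  node2 = neg(3) = -3
  node4 = sub(-3, 3) = -6
  node5 = mul(-3, -3) = 9
  node7 = add(3, -6) = -3
  node8 = max2(9, -3) = 9

After the edit, cleaning proceeds:
  node1: a read changed (input6 3->-2) — executes, giving 2.
  node2: a read changed (input6 3->-2) — executes, giving 2.
  node4: a read changed (node2 -3->2; node1 3->2) — executes, giving 0.
  node5: a read changed (node2 -3->2; node2 -3->2) — executes, giving 4.
  node7: a read changed (input6 3->-2; node4 -6->0) — executes, giving -2.
  node8: a read changed (node5 9->4; node7 -3->-2) — executes, giving 4.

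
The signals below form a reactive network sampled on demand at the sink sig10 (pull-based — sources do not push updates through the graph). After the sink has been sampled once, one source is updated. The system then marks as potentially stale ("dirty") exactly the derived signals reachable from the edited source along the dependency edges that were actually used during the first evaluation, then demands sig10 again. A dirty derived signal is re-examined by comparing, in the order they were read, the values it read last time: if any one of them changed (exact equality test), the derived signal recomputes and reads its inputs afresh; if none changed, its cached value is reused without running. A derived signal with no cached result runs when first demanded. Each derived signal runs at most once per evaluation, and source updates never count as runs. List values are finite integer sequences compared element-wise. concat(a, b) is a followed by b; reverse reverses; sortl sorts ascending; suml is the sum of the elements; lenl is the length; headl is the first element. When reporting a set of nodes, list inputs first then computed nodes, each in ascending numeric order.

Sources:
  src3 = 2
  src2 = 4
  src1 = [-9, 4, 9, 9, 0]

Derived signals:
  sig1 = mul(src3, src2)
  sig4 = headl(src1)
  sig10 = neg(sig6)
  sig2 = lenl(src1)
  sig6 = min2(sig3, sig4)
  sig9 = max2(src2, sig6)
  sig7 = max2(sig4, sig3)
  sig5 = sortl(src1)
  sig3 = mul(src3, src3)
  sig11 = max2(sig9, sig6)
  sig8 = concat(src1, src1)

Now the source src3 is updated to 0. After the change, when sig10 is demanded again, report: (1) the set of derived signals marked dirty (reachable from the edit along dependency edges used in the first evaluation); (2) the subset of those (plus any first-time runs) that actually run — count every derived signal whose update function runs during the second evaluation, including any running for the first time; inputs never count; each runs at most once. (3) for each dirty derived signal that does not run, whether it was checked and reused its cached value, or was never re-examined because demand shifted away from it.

Dirty set: sig3, sig6, sig10.
Run set: sig3, sig6 (2 run).
Re-examined without running (cache reused): sig10.
The important point: sig6 recomputes to an identical value, and the output ends up unchanged.

Initial pass — values computed on the first demand:
  sig3 = mul(2, 2) = 4
  sig4 = headl([-9, 4, 9, 9, 0]) = -9
  sig6 = min2(4, -9) = -9
  sig10 = neg(-9) = 9

Second demand — change propagation:
  sig3: re-runs because src3 2->0; src3 2->0; new result 0.
  sig6: re-runs because sig3 4->0; new result -9 (unchanged).
  sig10: re-examined; everything it read last time is the same (sig6 unchanged) — cache 9 kept, no run.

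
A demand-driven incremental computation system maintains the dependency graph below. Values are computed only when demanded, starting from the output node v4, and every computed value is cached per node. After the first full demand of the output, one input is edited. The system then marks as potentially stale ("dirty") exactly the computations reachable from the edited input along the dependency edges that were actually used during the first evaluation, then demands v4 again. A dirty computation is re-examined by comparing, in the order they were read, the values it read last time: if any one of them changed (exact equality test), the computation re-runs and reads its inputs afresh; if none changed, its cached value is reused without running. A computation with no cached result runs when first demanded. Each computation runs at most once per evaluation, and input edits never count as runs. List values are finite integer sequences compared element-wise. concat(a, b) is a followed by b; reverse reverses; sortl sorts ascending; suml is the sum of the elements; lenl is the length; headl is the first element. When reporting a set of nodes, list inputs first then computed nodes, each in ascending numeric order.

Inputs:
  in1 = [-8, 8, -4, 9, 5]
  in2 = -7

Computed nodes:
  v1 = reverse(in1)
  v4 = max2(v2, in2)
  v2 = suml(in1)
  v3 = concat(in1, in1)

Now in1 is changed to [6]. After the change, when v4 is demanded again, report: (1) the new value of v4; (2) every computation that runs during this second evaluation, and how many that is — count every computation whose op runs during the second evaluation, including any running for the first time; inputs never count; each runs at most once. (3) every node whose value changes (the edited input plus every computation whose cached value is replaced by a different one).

New value of v4: 6.
Computations that run: v2, v4 — 2 in total.
Values that change: in1, v2, v4.

First evaluation (everything demanded from the output):
  v2 = suml([-8, 8, -4, 9, 5]) = 10
  v4 = max2(10, -7) = 10

Propagation after the edit:
  v2: runs — in1 [-8, 8, -4, 9, 5]->[6]; result 6.
  v4: runs — v2 10->6; result 6.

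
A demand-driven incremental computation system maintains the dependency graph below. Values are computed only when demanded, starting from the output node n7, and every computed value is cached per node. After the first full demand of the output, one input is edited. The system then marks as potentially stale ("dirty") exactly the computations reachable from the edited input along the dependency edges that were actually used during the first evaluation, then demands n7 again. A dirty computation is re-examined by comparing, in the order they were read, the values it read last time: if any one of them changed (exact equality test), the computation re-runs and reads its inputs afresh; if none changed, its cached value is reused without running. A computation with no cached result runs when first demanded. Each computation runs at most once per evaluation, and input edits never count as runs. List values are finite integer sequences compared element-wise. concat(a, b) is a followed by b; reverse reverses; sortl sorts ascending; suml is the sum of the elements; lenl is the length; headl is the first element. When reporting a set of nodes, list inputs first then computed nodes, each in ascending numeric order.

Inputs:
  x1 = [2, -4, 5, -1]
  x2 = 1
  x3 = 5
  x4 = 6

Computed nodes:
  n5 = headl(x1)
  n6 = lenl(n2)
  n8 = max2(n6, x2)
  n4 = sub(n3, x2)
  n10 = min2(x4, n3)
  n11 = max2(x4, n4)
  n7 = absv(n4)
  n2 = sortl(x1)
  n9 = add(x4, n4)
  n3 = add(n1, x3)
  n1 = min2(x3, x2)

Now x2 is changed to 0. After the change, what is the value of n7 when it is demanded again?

New value of n7: 5.
Key observation: the change is absorbed at n4 — it re-runs but produces the same value, and the output's value is unchanged.

First evaluation (everything demanded from the output):
  n1 = min2(5, 1) = 1
  n3 = add(1, 5) = 6
  n4 = sub(6, 1) = 5
  n7 = absv(5) = 5

Propagation after the edit:
  n1: runs — x2 1->0; result 0.
  n3: runs — n1 1->0; result 5.
  n4: runs — n3 6->5; x2 1->0; result 5 (same value as before).
  n7: checked — values it read are unchanged (n4 unchanged); reused cached 5 without running.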